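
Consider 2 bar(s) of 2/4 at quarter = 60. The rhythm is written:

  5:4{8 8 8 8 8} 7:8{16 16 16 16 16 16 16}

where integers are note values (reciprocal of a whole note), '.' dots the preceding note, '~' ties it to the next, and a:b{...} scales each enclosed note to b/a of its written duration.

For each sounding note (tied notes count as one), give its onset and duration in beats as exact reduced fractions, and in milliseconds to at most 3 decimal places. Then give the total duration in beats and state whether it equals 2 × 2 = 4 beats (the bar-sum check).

1) 0.0ms=0b +400.0ms=2/5b
2) 400.0ms=2/5b +400.0ms=2/5b
3) 800.0ms=4/5b +400.0ms=2/5b
4) 1200.0ms=6/5b +400.0ms=2/5b
5) 1600.0ms=8/5b +400.0ms=2/5b
6) 2000.0ms=2b +285.714ms=2/7b
7) 2285.714ms=16/7b +285.714ms=2/7b
8) 2571.429ms=18/7b +285.714ms=2/7b
9) 2857.143ms=20/7b +285.714ms=2/7b
10) 3142.857ms=22/7b +285.714ms=2/7b
11) 3428.571ms=24/7b +285.714ms=2/7b
12) 3714.286ms=26/7b +285.714ms=2/7b
Σ=4b of 4 (60bpm 2/4) — PASS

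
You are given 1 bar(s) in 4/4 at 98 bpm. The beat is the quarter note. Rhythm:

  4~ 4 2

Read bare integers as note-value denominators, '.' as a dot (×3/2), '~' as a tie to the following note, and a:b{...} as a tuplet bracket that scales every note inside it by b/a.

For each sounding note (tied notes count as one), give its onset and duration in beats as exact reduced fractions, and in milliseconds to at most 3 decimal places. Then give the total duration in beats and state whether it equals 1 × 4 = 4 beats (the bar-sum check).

1) 0.0ms=0b +1224.49ms=2b
2) 1224.49ms=2b +1224.49ms=2b
Σ=4b of 4 (98bpm 4/4) — PASS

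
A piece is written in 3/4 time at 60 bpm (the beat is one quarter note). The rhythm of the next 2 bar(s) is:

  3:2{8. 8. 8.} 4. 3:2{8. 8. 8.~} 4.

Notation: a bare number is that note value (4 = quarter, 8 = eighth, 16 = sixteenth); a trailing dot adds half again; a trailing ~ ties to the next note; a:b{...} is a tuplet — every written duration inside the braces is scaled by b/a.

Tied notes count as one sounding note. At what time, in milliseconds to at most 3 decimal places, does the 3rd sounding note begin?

1. 0.0ms @ 0 + 500.0ms (1/2)
2. 500.0ms @ 1/2 + 500.0ms (1/2)
3. 1000.0ms @ 1 + 500.0ms (1/2)
4. 1500.0ms @ 3/2 + 1500.0ms (3/2)
5. 3000.0ms @ 3 + 500.0ms (1/2)
6. 3500.0ms @ 7/2 + 500.0ms (1/2)
7. 4000.0ms @ 4 + 2000.0ms (2)

note 3 onset = 1b = 1000.0ms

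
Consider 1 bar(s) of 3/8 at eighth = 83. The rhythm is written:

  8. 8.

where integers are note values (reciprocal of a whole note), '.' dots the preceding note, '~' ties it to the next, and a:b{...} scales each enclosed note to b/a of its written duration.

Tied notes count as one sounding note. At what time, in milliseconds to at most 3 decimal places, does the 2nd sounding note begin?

1. 0.0ms @ 0 + 1084.337ms (3/2)
2. 1084.337ms @ 3/2 + 1084.337ms (3/2)

note 2 onset = 3/2b = 1084.337ms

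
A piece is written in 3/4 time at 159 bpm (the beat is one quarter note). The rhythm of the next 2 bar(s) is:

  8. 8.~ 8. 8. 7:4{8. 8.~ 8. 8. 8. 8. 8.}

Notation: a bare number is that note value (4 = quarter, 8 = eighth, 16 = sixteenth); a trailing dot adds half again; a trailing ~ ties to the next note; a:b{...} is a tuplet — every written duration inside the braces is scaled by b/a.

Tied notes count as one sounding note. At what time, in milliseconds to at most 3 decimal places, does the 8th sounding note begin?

1. 0.0ms @ 0 + 283.019ms (3/4)
2. 283.019ms @ 3/4 + 566.038ms (3/2)
3. 849.057ms @ 9/4 + 283.019ms (3/4)
4. 1132.075ms @ 3 + 161.725ms (3/7)
5. 1293.801ms @ 24/7 + 323.45ms (6/7)
6. 1617.251ms @ 30/7 + 161.725ms (3/7)
7. 1778.976ms @ 33/7 + 161.725ms (3/7)
8. 1940.701ms @ 36/7 + 161.725ms (3/7)
9. 2102.426ms @ 39/7 + 161.725ms (3/7)

note 8 onset = 36/7b = 1940.701ms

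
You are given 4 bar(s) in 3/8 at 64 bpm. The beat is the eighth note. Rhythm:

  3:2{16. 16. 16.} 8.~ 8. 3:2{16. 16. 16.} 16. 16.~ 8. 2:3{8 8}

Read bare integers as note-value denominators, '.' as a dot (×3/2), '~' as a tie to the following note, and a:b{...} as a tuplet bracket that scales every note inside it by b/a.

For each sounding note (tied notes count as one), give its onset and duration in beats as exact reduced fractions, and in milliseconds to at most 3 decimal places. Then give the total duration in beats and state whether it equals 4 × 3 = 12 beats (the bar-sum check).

1) 0.0ms=0b +468.75ms=1/2b
2) 468.75ms=1/2b +468.75ms=1/2b
3) 937.5ms=1b +468.75ms=1/2b
4) 1406.25ms=3/2b +2812.5ms=3b
5) 4218.75ms=9/2b +468.75ms=1/2b
6) 4687.5ms=5b +468.75ms=1/2b
7) 5156.25ms=11/2b +468.75ms=1/2b
8) 5625.0ms=6b +703.125ms=3/4b
9) 6328.125ms=27/4b +2109.375ms=9/4b
10) 8437.5ms=9b +1406.25ms=3/2b
11) 9843.75ms=21/2b +1406.25ms=3/2b
Σ=12b of 12 (64bpm 3/8) — PASS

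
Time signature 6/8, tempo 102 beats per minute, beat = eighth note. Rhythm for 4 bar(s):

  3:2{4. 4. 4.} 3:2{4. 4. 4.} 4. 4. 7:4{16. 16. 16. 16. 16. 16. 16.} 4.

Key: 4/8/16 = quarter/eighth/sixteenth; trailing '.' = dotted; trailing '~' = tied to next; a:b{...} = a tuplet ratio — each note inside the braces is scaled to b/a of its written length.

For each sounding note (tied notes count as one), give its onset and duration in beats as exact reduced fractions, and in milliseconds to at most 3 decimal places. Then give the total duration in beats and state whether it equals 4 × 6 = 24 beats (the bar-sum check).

1) 0.0ms=0b +1176.471ms=2b
2) 1176.471ms=2b +1176.471ms=2b
3) 2352.941ms=4b +1176.471ms=2b
4) 3529.412ms=6b +1176.471ms=2b
5) 4705.882ms=8b +1176.471ms=2b
6) 5882.353ms=10b +1176.471ms=2b
7) 7058.824ms=12b +1764.706ms=3b
8) 8823.529ms=15b +1764.706ms=3b
9) 10588.235ms=18b +252.101ms=3/7b
10) 10840.336ms=129/7b +252.101ms=3/7b
11) 11092.437ms=132/7b +252.101ms=3/7b
12) 11344.538ms=135/7b +252.101ms=3/7b
13) 11596.639ms=138/7b +252.101ms=3/7b
14) 11848.739ms=141/7b +252.101ms=3/7b
15) 12100.84ms=144/7b +252.101ms=3/7b
16) 12352.941ms=21b +1764.706ms=3b
Σ=24b of 24 (102bpm 6/8) — PASS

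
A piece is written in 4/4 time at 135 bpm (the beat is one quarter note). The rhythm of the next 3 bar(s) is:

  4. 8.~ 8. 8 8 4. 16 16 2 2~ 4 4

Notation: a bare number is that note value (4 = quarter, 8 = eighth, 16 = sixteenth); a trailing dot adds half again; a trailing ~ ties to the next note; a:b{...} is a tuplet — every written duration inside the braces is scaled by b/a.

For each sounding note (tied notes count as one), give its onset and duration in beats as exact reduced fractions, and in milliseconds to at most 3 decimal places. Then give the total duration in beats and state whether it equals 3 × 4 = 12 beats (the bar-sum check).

1) 0.0ms=0b +666.667ms=3/2b
2) 666.667ms=3/2b +666.667ms=3/2b
3) 1333.333ms=3b +222.222ms=1/2b
4) 1555.556ms=7/2b +222.222ms=1/2b
5) 1777.778ms=4b +666.667ms=3/2b
6) 2444.444ms=11/2b +111.111ms=1/4b
7) 2555.556ms=23/4b +111.111ms=1/4b
8) 2666.667ms=6b +888.889ms=2b
9) 3555.556ms=8b +1333.333ms=3b
10) 4888.889ms=11b +444.444ms=1b
Σ=12b of 12 (135bpm 4/4) — PASS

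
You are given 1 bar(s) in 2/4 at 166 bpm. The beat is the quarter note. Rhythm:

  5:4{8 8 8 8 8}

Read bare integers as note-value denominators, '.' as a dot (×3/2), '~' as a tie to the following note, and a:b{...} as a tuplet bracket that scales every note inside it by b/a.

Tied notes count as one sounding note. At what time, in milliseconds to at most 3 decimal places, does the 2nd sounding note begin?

1. 0.0ms @ 0 + 144.578ms (2/5)
2. 144.578ms @ 2/5 + 144.578ms (2/5)
3. 289.157ms @ 4/5 + 144.578ms (2/5)
4. 433.735ms @ 6/5 + 144.578ms (2/5)
5. 578.313ms @ 8/5 + 144.578ms (2/5)

note 2 onset = 2/5b = 144.578ms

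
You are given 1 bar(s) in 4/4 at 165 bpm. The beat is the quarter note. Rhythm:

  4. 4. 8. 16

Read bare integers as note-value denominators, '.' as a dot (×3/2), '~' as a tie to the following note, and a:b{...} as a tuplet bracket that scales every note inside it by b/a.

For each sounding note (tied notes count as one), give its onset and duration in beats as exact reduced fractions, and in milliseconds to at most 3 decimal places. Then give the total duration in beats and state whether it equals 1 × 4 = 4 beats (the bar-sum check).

1) 0.0ms=0b +545.455ms=3/2b
2) 545.455ms=3/2b +545.455ms=3/2b
3) 1090.909ms=3b +272.727ms=3/4b
4) 1363.636ms=15/4b +90.909ms=1/4b
Σ=4b of 4 (165bpm 4/4) — PASS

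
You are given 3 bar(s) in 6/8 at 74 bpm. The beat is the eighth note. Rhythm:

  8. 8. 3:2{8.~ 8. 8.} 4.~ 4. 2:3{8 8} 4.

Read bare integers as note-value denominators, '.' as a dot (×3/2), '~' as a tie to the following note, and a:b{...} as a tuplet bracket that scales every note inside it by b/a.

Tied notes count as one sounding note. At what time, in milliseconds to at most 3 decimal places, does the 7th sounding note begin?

note 7 onset = 27/2b = 10945.946ms

1. 0.0ms @ 0 + 1216.216ms (3/2)
2. 1216.216ms @ 3/2 + 1216.216ms (3/2)
3. 2432.432ms @ 3 + 1621.622ms (2)
4. 4054.054ms @ 5 + 810.811ms (1)
5. 4864.865ms @ 6 + 4864.865ms (6)
6. 9729.73ms @ 12 + 1216.216ms (3/2)
7. 10945.946ms @ 27/2 + 1216.216ms (3/2)
8. 12162.162ms @ 15 + 2432.432ms (3)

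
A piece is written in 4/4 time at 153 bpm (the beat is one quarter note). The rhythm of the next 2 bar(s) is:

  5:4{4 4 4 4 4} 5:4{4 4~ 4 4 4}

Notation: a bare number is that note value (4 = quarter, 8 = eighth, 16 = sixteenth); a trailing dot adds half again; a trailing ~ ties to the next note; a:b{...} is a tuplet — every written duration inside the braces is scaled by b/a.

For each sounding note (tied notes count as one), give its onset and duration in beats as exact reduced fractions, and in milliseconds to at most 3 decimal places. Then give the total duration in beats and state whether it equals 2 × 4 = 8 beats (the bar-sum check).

1) 0.0ms=0b +313.725ms=4/5b
2) 313.725ms=4/5b +313.725ms=4/5b
3) 627.451ms=8/5b +313.725ms=4/5b
4) 941.176ms=12/5b +313.725ms=4/5b
5) 1254.902ms=16/5b +313.725ms=4/5b
6) 1568.627ms=4b +313.725ms=4/5b
7) 1882.353ms=24/5b +627.451ms=8/5b
8) 2509.804ms=32/5b +313.725ms=4/5b
9) 2823.529ms=36/5b +313.725ms=4/5b
Σ=8b of 8 (153bpm 4/4) — PASS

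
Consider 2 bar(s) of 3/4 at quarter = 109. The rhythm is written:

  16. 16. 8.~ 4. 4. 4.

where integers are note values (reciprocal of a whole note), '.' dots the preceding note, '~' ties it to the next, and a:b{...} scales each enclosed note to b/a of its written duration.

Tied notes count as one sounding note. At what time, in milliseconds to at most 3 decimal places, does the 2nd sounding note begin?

1. 0.0ms @ 0 + 206.422ms (3/8)
2. 206.422ms @ 3/8 + 206.422ms (3/8)
3. 412.844ms @ 3/4 + 1238.532ms (9/4)
4. 1651.376ms @ 3 + 825.688ms (3/2)
5. 2477.064ms @ 9/2 + 825.688ms (3/2)

note 2 onset = 3/8b = 206.422ms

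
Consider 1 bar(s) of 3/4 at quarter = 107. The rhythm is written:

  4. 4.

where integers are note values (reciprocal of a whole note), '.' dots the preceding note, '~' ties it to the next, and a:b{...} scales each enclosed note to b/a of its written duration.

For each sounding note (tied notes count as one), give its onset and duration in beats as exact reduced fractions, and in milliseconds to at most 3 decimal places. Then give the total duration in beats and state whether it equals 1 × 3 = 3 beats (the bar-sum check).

1) 0.0ms=0b +841.121ms=3/2b
2) 841.121ms=3/2b +841.121ms=3/2b
Σ=3b of 3 (107bpm 3/4) — PASS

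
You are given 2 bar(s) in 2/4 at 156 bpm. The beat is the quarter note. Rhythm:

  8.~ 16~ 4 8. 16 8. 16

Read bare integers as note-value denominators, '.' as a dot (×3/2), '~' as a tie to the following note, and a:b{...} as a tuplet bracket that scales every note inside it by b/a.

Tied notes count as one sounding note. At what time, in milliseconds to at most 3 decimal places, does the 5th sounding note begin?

note 5 onset = 15/4b = 1442.308ms

1. 0.0ms @ 0 + 769.231ms (2)
2. 769.231ms @ 2 + 288.462ms (3/4)
3. 1057.692ms @ 11/4 + 96.154ms (1/4)
4. 1153.846ms @ 3 + 288.462ms (3/4)
5. 1442.308ms @ 15/4 + 96.154ms (1/4)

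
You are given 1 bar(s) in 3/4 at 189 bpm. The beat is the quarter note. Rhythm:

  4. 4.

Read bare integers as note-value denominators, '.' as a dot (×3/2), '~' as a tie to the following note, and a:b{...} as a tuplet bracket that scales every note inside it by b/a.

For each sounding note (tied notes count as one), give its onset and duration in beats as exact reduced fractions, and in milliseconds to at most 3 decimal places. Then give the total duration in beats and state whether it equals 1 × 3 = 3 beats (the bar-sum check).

1) 0.0ms=0b +476.19ms=3/2b
2) 476.19ms=3/2b +476.19ms=3/2b
Σ=3b of 3 (189bpm 3/4) — PASS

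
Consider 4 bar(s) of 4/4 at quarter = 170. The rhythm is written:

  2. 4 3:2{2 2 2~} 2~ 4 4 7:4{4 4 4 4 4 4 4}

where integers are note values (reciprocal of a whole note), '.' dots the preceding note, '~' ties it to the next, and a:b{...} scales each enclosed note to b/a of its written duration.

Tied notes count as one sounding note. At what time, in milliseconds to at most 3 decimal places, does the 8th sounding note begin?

1. 0.0ms @ 0 + 1058.824ms (3)
2. 1058.824ms @ 3 + 352.941ms (1)
3. 1411.765ms @ 4 + 470.588ms (4/3)
4. 1882.353ms @ 16/3 + 470.588ms (4/3)
5. 2352.941ms @ 20/3 + 1529.412ms (13/3)
6. 3882.353ms @ 11 + 352.941ms (1)
7. 4235.294ms @ 12 + 201.681ms (4/7)
8. 4436.975ms @ 88/7 + 201.681ms (4/7)
9. 4638.655ms @ 92/7 + 201.681ms (4/7)
10. 4840.336ms @ 96/7 + 201.681ms (4/7)
11. 5042.017ms @ 100/7 + 201.681ms (4/7)
12. 5243.697ms @ 104/7 + 201.681ms (4/7)
13. 5445.378ms @ 108/7 + 201.681ms (4/7)

note 8 onset = 88/7b = 4436.975ms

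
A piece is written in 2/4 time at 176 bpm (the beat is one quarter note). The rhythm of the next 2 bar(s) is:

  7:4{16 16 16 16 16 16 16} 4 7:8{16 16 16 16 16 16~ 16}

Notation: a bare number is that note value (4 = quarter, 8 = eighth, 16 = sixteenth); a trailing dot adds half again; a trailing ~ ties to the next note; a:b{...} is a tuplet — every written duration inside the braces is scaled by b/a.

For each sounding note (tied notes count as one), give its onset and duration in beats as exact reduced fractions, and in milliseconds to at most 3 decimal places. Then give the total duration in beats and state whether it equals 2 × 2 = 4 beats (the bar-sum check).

1) 0.0ms=0b +48.701ms=1/7b
2) 48.701ms=1/7b +48.701ms=1/7b
3) 97.403ms=2/7b +48.701ms=1/7b
4) 146.104ms=3/7b +48.701ms=1/7b
5) 194.805ms=4/7b +48.701ms=1/7b
6) 243.506ms=5/7b +48.701ms=1/7b
7) 292.208ms=6/7b +48.701ms=1/7b
8) 340.909ms=1b +340.909ms=1b
9) 681.818ms=2b +97.403ms=2/7b
10) 779.221ms=16/7b +97.403ms=2/7b
11) 876.623ms=18/7b +97.403ms=2/7b
12) 974.026ms=20/7b +97.403ms=2/7b
13) 1071.429ms=22/7b +97.403ms=2/7b
14) 1168.831ms=24/7b +194.805ms=4/7b
Σ=4b of 4 (176bpm 2/4) — PASS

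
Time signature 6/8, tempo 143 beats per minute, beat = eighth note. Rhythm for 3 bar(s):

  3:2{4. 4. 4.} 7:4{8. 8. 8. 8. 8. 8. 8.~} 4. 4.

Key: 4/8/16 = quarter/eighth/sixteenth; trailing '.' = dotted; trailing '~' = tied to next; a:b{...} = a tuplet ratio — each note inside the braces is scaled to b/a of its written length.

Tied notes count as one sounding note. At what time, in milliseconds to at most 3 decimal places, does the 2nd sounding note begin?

note 2 onset = 2b = 839.161ms

1. 0.0ms @ 0 + 839.161ms (2)
2. 839.161ms @ 2 + 839.161ms (2)
3. 1678.322ms @ 4 + 839.161ms (2)
4. 2517.483ms @ 6 + 359.64ms (6/7)
5. 2877.123ms @ 48/7 + 359.64ms (6/7)
6. 3236.763ms @ 54/7 + 359.64ms (6/7)
7. 3596.404ms @ 60/7 + 359.64ms (6/7)
8. 3956.044ms @ 66/7 + 359.64ms (6/7)
9. 4315.684ms @ 72/7 + 359.64ms (6/7)
10. 4675.325ms @ 78/7 + 1618.382ms (27/7)
11. 6293.706ms @ 15 + 1258.741ms (3)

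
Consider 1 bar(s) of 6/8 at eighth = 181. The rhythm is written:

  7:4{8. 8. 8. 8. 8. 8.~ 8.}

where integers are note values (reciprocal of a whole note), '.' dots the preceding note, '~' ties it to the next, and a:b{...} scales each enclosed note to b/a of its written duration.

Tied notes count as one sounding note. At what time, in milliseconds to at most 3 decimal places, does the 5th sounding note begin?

note 5 onset = 24/7b = 1136.543ms

1. 0.0ms @ 0 + 284.136ms (6/7)
2. 284.136ms @ 6/7 + 284.136ms (6/7)
3. 568.272ms @ 12/7 + 284.136ms (6/7)
4. 852.407ms @ 18/7 + 284.136ms (6/7)
5. 1136.543ms @ 24/7 + 284.136ms (6/7)
6. 1420.679ms @ 30/7 + 568.272ms (12/7)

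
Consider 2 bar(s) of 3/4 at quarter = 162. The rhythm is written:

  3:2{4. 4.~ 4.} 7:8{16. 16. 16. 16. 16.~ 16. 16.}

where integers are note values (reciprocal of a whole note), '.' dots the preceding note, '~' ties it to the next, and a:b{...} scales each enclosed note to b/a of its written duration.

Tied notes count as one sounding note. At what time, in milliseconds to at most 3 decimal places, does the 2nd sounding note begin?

1. 0.0ms @ 0 + 370.37ms (1)
2. 370.37ms @ 1 + 740.741ms (2)
3. 1111.111ms @ 3 + 158.73ms (3/7)
4. 1269.841ms @ 24/7 + 158.73ms (3/7)
5. 1428.571ms @ 27/7 + 158.73ms (3/7)
6. 1587.302ms @ 30/7 + 158.73ms (3/7)
7. 1746.032ms @ 33/7 + 317.46ms (6/7)
8. 2063.492ms @ 39/7 + 158.73ms (3/7)

note 2 onset = 1b = 370.37ms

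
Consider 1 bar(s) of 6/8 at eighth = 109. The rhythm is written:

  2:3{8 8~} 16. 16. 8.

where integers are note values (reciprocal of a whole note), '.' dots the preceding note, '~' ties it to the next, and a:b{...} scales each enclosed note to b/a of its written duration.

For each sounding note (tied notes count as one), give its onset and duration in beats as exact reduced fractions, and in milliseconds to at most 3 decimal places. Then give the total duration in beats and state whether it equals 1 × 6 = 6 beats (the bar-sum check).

1) 0.0ms=0b +825.688ms=3/2b
2) 825.688ms=3/2b +1238.532ms=9/4b
3) 2064.22ms=15/4b +412.844ms=3/4b
4) 2477.064ms=9/2b +825.688ms=3/2b
Σ=6b of 6 (109bpm 6/8) — PASS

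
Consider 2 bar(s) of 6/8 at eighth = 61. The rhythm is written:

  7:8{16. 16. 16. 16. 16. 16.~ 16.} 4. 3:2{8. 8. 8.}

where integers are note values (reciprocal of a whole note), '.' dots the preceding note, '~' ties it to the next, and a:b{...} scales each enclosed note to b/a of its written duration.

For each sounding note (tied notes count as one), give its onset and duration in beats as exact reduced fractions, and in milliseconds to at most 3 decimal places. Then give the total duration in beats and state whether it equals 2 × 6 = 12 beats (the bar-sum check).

1) 0.0ms=0b +843.091ms=6/7b
2) 843.091ms=6/7b +843.091ms=6/7b
3) 1686.183ms=12/7b +843.091ms=6/7b
4) 2529.274ms=18/7b +843.091ms=6/7b
5) 3372.365ms=24/7b +843.091ms=6/7b
6) 4215.457ms=30/7b +1686.183ms=12/7b
7) 5901.639ms=6b +2950.82ms=3b
8) 8852.459ms=9b +983.607ms=1b
9) 9836.066ms=10b +983.607ms=1b
10) 10819.672ms=11b +983.607ms=1b
Σ=12b of 12 (61bpm 6/8) — PASS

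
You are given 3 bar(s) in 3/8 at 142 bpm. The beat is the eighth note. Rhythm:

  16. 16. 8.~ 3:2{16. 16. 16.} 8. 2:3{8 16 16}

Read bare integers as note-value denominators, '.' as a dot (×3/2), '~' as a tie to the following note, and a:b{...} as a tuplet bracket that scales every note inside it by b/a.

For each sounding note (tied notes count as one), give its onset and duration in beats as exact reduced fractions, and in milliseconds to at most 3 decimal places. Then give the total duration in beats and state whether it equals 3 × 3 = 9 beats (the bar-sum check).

1) 0.0ms=0b +316.901ms=3/4b
2) 316.901ms=3/4b +316.901ms=3/4b
3) 633.803ms=3/2b +845.07ms=2b
4) 1478.873ms=7/2b +211.268ms=1/2b
5) 1690.141ms=4b +211.268ms=1/2b
6) 1901.408ms=9/2b +633.803ms=3/2b
7) 2535.211ms=6b +633.803ms=3/2b
8) 3169.014ms=15/2b +316.901ms=3/4b
9) 3485.915ms=33/4b +316.901ms=3/4b
Σ=9b of 9 (142bpm 3/8) — PASS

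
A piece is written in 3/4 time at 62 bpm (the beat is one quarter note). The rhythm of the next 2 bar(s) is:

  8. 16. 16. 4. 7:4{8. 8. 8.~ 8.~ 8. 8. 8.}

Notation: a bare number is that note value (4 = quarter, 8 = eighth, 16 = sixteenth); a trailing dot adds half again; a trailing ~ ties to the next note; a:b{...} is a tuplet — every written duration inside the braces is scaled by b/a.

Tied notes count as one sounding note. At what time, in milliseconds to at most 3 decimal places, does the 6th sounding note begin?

1. 0.0ms @ 0 + 725.806ms (3/4)
2. 725.806ms @ 3/4 + 362.903ms (3/8)
3. 1088.71ms @ 9/8 + 362.903ms (3/8)
4. 1451.613ms @ 3/2 + 1451.613ms (3/2)
5. 2903.226ms @ 3 + 414.747ms (3/7)
6. 3317.972ms @ 24/7 + 414.747ms (3/7)
7. 3732.719ms @ 27/7 + 1244.24ms (9/7)
8. 4976.959ms @ 36/7 + 414.747ms (3/7)
9. 5391.705ms @ 39/7 + 414.747ms (3/7)

note 6 onset = 24/7b = 3317.972ms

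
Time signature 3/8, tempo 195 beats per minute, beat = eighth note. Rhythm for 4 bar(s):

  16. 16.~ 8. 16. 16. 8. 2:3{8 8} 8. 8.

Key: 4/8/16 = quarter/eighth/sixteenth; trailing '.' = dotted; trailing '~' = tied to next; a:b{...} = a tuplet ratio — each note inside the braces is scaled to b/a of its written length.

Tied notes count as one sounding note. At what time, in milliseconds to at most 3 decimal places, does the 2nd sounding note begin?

note 2 onset = 3/4b = 230.769ms

1. 0.0ms @ 0 + 230.769ms (3/4)
2. 230.769ms @ 3/4 + 692.308ms (9/4)
3. 923.077ms @ 3 + 230.769ms (3/4)
4. 1153.846ms @ 15/4 + 230.769ms (3/4)
5. 1384.615ms @ 9/2 + 461.538ms (3/2)
6. 1846.154ms @ 6 + 461.538ms (3/2)
7. 2307.692ms @ 15/2 + 461.538ms (3/2)
8. 2769.231ms @ 9 + 461.538ms (3/2)
9. 3230.769ms @ 21/2 + 461.538ms (3/2)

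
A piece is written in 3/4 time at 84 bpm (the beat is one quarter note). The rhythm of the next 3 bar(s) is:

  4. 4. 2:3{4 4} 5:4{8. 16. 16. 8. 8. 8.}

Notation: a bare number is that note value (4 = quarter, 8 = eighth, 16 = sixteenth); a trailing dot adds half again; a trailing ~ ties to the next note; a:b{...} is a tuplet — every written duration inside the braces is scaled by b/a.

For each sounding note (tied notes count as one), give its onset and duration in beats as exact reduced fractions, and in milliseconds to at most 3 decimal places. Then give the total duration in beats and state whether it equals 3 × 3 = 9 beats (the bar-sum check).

1) 0.0ms=0b +1071.429ms=3/2b
2) 1071.429ms=3/2b +1071.429ms=3/2b
3) 2142.857ms=3b +1071.429ms=3/2b
4) 3214.286ms=9/2b +1071.429ms=3/2b
5) 4285.714ms=6b +428.571ms=3/5b
6) 4714.286ms=33/5b +214.286ms=3/10b
7) 4928.571ms=69/10b +214.286ms=3/10b
8) 5142.857ms=36/5b +428.571ms=3/5b
9) 5571.429ms=39/5b +428.571ms=3/5b
10) 6000.0ms=42/5b +428.571ms=3/5b
Σ=9b of 9 (84bpm 3/4) — PASS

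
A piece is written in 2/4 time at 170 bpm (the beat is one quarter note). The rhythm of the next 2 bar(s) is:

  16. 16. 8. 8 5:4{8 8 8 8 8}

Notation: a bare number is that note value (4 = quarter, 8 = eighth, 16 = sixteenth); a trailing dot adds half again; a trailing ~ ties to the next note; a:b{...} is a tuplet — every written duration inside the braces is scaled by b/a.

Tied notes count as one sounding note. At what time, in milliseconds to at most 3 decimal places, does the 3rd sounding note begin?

1. 0.0ms @ 0 + 132.353ms (3/8)
2. 132.353ms @ 3/8 + 132.353ms (3/8)
3. 264.706ms @ 3/4 + 264.706ms (3/4)
4. 529.412ms @ 3/2 + 176.471ms (1/2)
5. 705.882ms @ 2 + 141.176ms (2/5)
6. 847.059ms @ 12/5 + 141.176ms (2/5)
7. 988.235ms @ 14/5 + 141.176ms (2/5)
8. 1129.412ms @ 16/5 + 141.176ms (2/5)
9. 1270.588ms @ 18/5 + 141.176ms (2/5)

note 3 onset = 3/4b = 264.706ms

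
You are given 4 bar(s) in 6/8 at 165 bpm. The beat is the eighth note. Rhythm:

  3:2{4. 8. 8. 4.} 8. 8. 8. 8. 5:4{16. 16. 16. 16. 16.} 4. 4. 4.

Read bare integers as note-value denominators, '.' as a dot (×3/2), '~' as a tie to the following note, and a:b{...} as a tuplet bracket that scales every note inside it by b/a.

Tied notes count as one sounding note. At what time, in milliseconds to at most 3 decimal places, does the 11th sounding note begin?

1. 0.0ms @ 0 + 727.273ms (2)
2. 727.273ms @ 2 + 363.636ms (1)
3. 1090.909ms @ 3 + 363.636ms (1)
4. 1454.545ms @ 4 + 727.273ms (2)
5. 2181.818ms @ 6 + 545.455ms (3/2)
6. 2727.273ms @ 15/2 + 545.455ms (3/2)
7. 3272.727ms @ 9 + 545.455ms (3/2)
8. 3818.182ms @ 21/2 + 545.455ms (3/2)
9. 4363.636ms @ 12 + 218.182ms (3/5)
10. 4581.818ms @ 63/5 + 218.182ms (3/5)
11. 4800.0ms @ 66/5 + 218.182ms (3/5)
12. 5018.182ms @ 69/5 + 218.182ms (3/5)
13. 5236.364ms @ 72/5 + 218.182ms (3/5)
14. 5454.545ms @ 15 + 1090.909ms (3)
15. 6545.455ms @ 18 + 1090.909ms (3)
16. 7636.364ms @ 21 + 1090.909ms (3)

note 11 onset = 66/5b = 4800.0ms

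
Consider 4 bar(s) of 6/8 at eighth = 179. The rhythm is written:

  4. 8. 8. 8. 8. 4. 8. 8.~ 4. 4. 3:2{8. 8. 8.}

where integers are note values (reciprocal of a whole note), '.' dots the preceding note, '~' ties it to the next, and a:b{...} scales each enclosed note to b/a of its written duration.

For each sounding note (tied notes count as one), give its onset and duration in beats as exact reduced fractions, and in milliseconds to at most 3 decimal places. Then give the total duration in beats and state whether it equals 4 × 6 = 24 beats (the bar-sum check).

1) 0.0ms=0b +1005.587ms=3b
2) 1005.587ms=3b +502.793ms=3/2b
3) 1508.38ms=9/2b +502.793ms=3/2b
4) 2011.173ms=6b +502.793ms=3/2b
5) 2513.966ms=15/2b +502.793ms=3/2b
6) 3016.76ms=9b +1005.587ms=3b
7) 4022.346ms=12b +502.793ms=3/2b
8) 4525.14ms=27/2b +1508.38ms=9/2b
9) 6033.52ms=18b +1005.587ms=3b
10) 7039.106ms=21b +335.196ms=1b
11) 7374.302ms=22b +335.196ms=1b
12) 7709.497ms=23b +335.196ms=1b
Σ=24b of 24 (179bpm 6/8) — PASS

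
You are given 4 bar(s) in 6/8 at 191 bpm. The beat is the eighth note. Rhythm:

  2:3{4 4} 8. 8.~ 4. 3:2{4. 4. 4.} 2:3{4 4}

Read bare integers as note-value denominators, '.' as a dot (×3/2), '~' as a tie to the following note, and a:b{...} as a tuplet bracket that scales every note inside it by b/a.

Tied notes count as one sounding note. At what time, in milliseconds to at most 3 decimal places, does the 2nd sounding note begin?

note 2 onset = 3b = 942.408ms

1. 0.0ms @ 0 + 942.408ms (3)
2. 942.408ms @ 3 + 942.408ms (3)
3. 1884.817ms @ 6 + 471.204ms (3/2)
4. 2356.021ms @ 15/2 + 1413.613ms (9/2)
5. 3769.634ms @ 12 + 628.272ms (2)
6. 4397.906ms @ 14 + 628.272ms (2)
7. 5026.178ms @ 16 + 628.272ms (2)
8. 5654.45ms @ 18 + 942.408ms (3)
9. 6596.859ms @ 21 + 942.408ms (3)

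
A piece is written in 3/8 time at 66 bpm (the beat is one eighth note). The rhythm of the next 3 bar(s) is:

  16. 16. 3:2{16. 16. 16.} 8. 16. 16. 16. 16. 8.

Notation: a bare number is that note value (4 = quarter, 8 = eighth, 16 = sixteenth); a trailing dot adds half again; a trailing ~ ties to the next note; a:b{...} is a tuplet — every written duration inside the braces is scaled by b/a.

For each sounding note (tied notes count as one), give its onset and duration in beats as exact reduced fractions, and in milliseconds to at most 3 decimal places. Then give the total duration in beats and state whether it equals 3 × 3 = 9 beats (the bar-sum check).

1) 0.0ms=0b +681.818ms=3/4b
2) 681.818ms=3/4b +681.818ms=3/4b
3) 1363.636ms=3/2b +454.545ms=1/2b
4) 1818.182ms=2b +454.545ms=1/2b
5) 2272.727ms=5/2b +454.545ms=1/2b
6) 2727.273ms=3b +1363.636ms=3/2b
7) 4090.909ms=9/2b +681.818ms=3/4b
8) 4772.727ms=21/4b +681.818ms=3/4b
9) 5454.545ms=6b +681.818ms=3/4b
10) 6136.364ms=27/4b +681.818ms=3/4b
11) 6818.182ms=15/2b +1363.636ms=3/2b
Σ=9b of 9 (66bpm 3/8) — PASS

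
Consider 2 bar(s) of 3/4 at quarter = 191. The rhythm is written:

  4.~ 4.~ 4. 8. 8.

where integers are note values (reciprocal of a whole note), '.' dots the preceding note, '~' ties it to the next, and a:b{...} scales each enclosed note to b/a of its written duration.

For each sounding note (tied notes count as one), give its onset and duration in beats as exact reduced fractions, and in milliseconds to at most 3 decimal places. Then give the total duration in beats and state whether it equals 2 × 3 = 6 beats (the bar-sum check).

1) 0.0ms=0b +1413.613ms=9/2b
2) 1413.613ms=9/2b +235.602ms=3/4b
3) 1649.215ms=21/4b +235.602ms=3/4b
Σ=6b of 6 (191bpm 3/4) — PASS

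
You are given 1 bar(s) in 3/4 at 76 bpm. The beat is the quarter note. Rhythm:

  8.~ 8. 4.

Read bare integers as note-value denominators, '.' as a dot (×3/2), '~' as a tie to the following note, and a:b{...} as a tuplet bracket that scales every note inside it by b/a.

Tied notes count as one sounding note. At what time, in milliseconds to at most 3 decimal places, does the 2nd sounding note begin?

note 2 onset = 3/2b = 1184.211ms

1. 0.0ms @ 0 + 1184.211ms (3/2)
2. 1184.211ms @ 3/2 + 1184.211ms (3/2)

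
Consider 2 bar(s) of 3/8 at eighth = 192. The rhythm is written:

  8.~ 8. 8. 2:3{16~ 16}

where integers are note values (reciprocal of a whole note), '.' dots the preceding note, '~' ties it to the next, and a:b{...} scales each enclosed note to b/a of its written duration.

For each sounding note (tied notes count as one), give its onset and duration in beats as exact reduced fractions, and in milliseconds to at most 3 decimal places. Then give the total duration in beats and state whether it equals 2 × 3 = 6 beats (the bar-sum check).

1) 0.0ms=0b +937.5ms=3b
2) 937.5ms=3b +468.75ms=3/2b
3) 1406.25ms=9/2b +468.75ms=3/2b
Σ=6b of 6 (192bpm 3/8) — PASS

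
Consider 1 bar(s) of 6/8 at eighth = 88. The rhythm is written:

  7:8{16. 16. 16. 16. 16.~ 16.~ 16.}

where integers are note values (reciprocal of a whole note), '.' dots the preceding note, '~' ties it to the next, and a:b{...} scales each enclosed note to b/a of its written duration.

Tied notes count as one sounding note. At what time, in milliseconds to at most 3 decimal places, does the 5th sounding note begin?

note 5 onset = 24/7b = 2337.662ms

1. 0.0ms @ 0 + 584.416ms (6/7)
2. 584.416ms @ 6/7 + 584.416ms (6/7)
3. 1168.831ms @ 12/7 + 584.416ms (6/7)
4. 1753.247ms @ 18/7 + 584.416ms (6/7)
5. 2337.662ms @ 24/7 + 1753.247ms (18/7)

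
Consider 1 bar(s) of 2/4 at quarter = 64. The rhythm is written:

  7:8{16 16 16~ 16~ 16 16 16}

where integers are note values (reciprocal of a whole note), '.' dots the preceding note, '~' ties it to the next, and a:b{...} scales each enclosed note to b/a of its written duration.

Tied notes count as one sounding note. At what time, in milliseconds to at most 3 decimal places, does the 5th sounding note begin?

note 5 onset = 12/7b = 1607.143ms

1. 0.0ms @ 0 + 267.857ms (2/7)
2. 267.857ms @ 2/7 + 267.857ms (2/7)
3. 535.714ms @ 4/7 + 803.571ms (6/7)
4. 1339.286ms @ 10/7 + 267.857ms (2/7)
5. 1607.143ms @ 12/7 + 267.857ms (2/7)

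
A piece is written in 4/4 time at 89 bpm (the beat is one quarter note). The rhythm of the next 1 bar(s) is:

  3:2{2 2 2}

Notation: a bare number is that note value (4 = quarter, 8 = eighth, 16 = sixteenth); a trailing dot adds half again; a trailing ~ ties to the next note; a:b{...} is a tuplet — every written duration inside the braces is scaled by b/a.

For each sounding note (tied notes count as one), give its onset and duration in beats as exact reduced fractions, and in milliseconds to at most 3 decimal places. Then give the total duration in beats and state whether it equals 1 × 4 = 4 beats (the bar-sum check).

1) 0.0ms=0b +898.876ms=4/3b
2) 898.876ms=4/3b +898.876ms=4/3b
3) 1797.753ms=8/3b +898.876ms=4/3b
Σ=4b of 4 (89bpm 4/4) — PASS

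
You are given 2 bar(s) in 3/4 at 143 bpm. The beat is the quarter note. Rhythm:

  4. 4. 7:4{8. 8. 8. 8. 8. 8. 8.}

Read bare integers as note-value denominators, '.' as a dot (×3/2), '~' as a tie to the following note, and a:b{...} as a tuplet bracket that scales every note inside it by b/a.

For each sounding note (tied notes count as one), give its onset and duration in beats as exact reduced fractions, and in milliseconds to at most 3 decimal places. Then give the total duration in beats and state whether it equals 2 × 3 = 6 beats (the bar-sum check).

1) 0.0ms=0b +629.371ms=3/2b
2) 629.371ms=3/2b +629.371ms=3/2b
3) 1258.741ms=3b +179.82ms=3/7b
4) 1438.561ms=24/7b +179.82ms=3/7b
5) 1618.382ms=27/7b +179.82ms=3/7b
6) 1798.202ms=30/7b +179.82ms=3/7b
7) 1978.022ms=33/7b +179.82ms=3/7b
8) 2157.842ms=36/7b +179.82ms=3/7b
9) 2337.662ms=39/7b +179.82ms=3/7b
Σ=6b of 6 (143bpm 3/4) — PASS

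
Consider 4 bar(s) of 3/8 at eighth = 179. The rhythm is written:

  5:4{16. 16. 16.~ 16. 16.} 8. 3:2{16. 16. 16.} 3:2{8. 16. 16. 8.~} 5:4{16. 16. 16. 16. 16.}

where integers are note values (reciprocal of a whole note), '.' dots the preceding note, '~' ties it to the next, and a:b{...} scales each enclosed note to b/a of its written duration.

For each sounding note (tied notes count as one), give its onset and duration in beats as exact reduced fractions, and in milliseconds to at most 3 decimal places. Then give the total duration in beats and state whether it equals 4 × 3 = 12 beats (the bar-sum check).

1) 0.0ms=0b +201.117ms=3/5b
2) 201.117ms=3/5b +201.117ms=3/5b
3) 402.235ms=6/5b +402.235ms=6/5b
4) 804.469ms=12/5b +201.117ms=3/5b
5) 1005.587ms=3b +502.793ms=3/2b
6) 1508.38ms=9/2b +167.598ms=1/2b
7) 1675.978ms=5b +167.598ms=1/2b
8) 1843.575ms=11/2b +167.598ms=1/2b
9) 2011.173ms=6b +335.196ms=1b
10) 2346.369ms=7b +167.598ms=1/2b
11) 2513.966ms=15/2b +167.598ms=1/2b
12) 2681.564ms=8b +536.313ms=8/5b
13) 3217.877ms=48/5b +201.117ms=3/5b
14) 3418.994ms=51/5b +201.117ms=3/5b
15) 3620.112ms=54/5b +201.117ms=3/5b
16) 3821.229ms=57/5b +201.117ms=3/5b
Σ=12b of 12 (179bpm 3/8) — PASS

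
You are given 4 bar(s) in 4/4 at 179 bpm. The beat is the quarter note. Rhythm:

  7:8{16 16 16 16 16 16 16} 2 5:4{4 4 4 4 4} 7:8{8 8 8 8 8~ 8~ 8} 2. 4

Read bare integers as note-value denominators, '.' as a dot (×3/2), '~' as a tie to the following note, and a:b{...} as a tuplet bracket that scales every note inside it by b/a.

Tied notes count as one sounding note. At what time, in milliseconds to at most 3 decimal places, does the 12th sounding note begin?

1. 0.0ms @ 0 + 95.77ms (2/7)
2. 95.77ms @ 2/7 + 95.77ms (2/7)
3. 191.54ms @ 4/7 + 95.77ms (2/7)
4. 287.31ms @ 6/7 + 95.77ms (2/7)
5. 383.081ms @ 8/7 + 95.77ms (2/7)
6. 478.851ms @ 10/7 + 95.77ms (2/7)
7. 574.621ms @ 12/7 + 95.77ms (2/7)
8. 670.391ms @ 2 + 670.391ms (2)
9. 1340.782ms @ 4 + 268.156ms (4/5)
10. 1608.939ms @ 24/5 + 268.156ms (4/5)
11. 1877.095ms @ 28/5 + 268.156ms (4/5)
12. 2145.251ms @ 32/5 + 268.156ms (4/5)
13. 2413.408ms @ 36/5 + 268.156ms (4/5)
14. 2681.564ms @ 8 + 191.54ms (4/7)
15. 2873.105ms @ 60/7 + 191.54ms (4/7)
16. 3064.645ms @ 64/7 + 191.54ms (4/7)
17. 3256.185ms @ 68/7 + 191.54ms (4/7)
18. 3447.725ms @ 72/7 + 574.621ms (12/7)
19. 4022.346ms @ 12 + 1005.587ms (3)
20. 5027.933ms @ 15 + 335.196ms (1)

note 12 onset = 32/5b = 2145.251ms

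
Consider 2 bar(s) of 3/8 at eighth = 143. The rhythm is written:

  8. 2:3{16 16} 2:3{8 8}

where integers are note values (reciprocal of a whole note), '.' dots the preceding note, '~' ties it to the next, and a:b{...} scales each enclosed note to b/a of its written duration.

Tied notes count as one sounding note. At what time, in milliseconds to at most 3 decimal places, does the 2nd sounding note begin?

note 2 onset = 3/2b = 629.371ms

1. 0.0ms @ 0 + 629.371ms (3/2)
2. 629.371ms @ 3/2 + 314.685ms (3/4)
3. 944.056ms @ 9/4 + 314.685ms (3/4)
4. 1258.741ms @ 3 + 629.371ms (3/2)
5. 1888.112ms @ 9/2 + 629.371ms (3/2)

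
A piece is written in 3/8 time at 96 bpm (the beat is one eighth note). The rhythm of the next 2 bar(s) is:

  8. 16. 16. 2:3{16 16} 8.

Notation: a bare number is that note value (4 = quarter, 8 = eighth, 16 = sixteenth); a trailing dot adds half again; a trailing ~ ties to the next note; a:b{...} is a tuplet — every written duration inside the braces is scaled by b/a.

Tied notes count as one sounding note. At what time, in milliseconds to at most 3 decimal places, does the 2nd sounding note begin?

1. 0.0ms @ 0 + 937.5ms (3/2)
2. 937.5ms @ 3/2 + 468.75ms (3/4)
3. 1406.25ms @ 9/4 + 468.75ms (3/4)
4. 1875.0ms @ 3 + 468.75ms (3/4)
5. 2343.75ms @ 15/4 + 468.75ms (3/4)
6. 2812.5ms @ 9/2 + 937.5ms (3/2)

note 2 onset = 3/2b = 937.5ms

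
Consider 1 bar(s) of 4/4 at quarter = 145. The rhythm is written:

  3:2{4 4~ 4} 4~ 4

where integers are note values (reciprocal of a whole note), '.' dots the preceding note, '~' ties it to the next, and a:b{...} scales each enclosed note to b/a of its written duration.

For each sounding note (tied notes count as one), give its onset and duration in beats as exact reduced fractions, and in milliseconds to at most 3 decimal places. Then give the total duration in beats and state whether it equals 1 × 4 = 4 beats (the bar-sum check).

1) 0.0ms=0b +275.862ms=2/3b
2) 275.862ms=2/3b +551.724ms=4/3b
3) 827.586ms=2b +827.586ms=2b
Σ=4b of 4 (145bpm 4/4) — PASS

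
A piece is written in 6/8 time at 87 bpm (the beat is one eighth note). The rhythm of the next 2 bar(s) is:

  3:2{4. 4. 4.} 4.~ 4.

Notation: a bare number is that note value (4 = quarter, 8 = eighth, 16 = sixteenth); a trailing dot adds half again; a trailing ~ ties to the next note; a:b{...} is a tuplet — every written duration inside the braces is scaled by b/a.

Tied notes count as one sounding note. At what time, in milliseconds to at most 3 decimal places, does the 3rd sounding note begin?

1. 0.0ms @ 0 + 1379.31ms (2)
2. 1379.31ms @ 2 + 1379.31ms (2)
3. 2758.621ms @ 4 + 1379.31ms (2)
4. 4137.931ms @ 6 + 4137.931ms (6)

note 3 onset = 4b = 2758.621ms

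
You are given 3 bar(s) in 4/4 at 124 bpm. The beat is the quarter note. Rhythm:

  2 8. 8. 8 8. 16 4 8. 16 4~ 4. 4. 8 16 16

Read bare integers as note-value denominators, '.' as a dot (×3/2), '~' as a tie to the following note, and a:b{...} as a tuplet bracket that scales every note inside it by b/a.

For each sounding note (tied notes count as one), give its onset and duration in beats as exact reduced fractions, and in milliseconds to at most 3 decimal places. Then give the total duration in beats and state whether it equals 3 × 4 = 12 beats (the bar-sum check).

1) 0.0ms=0b +967.742ms=2b
2) 967.742ms=2b +362.903ms=3/4b
3) 1330.645ms=11/4b +362.903ms=3/4b
4) 1693.548ms=7/2b +241.935ms=1/2b
5) 1935.484ms=4b +362.903ms=3/4b
6) 2298.387ms=19/4b +120.968ms=1/4b
7) 2419.355ms=5b +483.871ms=1b
8) 2903.226ms=6b +362.903ms=3/4b
9) 3266.129ms=27/4b +120.968ms=1/4b
10) 3387.097ms=7b +1209.677ms=5/2b
11) 4596.774ms=19/2b +725.806ms=3/2b
12) 5322.581ms=11b +241.935ms=1/2b
13) 5564.516ms=23/2b +120.968ms=1/4b
14) 5685.484ms=47/4b +120.968ms=1/4b
Σ=12b of 12 (124bpm 4/4) — PASS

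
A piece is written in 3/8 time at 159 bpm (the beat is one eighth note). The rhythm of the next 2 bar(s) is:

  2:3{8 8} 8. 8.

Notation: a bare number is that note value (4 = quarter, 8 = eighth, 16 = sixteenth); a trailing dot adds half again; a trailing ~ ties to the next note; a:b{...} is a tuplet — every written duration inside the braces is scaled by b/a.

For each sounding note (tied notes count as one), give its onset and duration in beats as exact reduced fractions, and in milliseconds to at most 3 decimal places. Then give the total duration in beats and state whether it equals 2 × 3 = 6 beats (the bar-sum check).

1) 0.0ms=0b +566.038ms=3/2b
2) 566.038ms=3/2b +566.038ms=3/2b
3) 1132.075ms=3b +566.038ms=3/2b
4) 1698.113ms=9/2b +566.038ms=3/2b
Σ=6b of 6 (159bpm 3/8) — PASS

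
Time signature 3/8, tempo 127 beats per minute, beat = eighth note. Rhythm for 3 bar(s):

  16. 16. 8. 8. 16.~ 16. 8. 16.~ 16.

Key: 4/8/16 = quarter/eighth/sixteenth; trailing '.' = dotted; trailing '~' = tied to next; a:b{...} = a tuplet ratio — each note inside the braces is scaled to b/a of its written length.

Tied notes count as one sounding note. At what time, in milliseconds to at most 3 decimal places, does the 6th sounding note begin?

1. 0.0ms @ 0 + 354.331ms (3/4)
2. 354.331ms @ 3/4 + 354.331ms (3/4)
3. 708.661ms @ 3/2 + 708.661ms (3/2)
4. 1417.323ms @ 3 + 708.661ms (3/2)
5. 2125.984ms @ 9/2 + 708.661ms (3/2)
6. 2834.646ms @ 6 + 708.661ms (3/2)
7. 3543.307ms @ 15/2 + 708.661ms (3/2)

note 6 onset = 6b = 2834.646ms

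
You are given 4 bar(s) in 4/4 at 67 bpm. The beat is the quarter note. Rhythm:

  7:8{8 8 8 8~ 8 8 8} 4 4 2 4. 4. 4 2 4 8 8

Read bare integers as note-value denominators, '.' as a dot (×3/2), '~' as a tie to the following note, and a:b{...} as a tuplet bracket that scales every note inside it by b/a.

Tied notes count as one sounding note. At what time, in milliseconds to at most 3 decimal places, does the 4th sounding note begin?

1. 0.0ms @ 0 + 511.727ms (4/7)
2. 511.727ms @ 4/7 + 511.727ms (4/7)
3. 1023.454ms @ 8/7 + 511.727ms (4/7)
4. 1535.181ms @ 12/7 + 1023.454ms (8/7)
5. 2558.635ms @ 20/7 + 511.727ms (4/7)
6. 3070.362ms @ 24/7 + 511.727ms (4/7)
7. 3582.09ms @ 4 + 895.522ms (1)
8. 4477.612ms @ 5 + 895.522ms (1)
9. 5373.134ms @ 6 + 1791.045ms (2)
10. 7164.179ms @ 8 + 1343.284ms (3/2)
11. 8507.463ms @ 19/2 + 1343.284ms (3/2)
12. 9850.746ms @ 11 + 895.522ms (1)
13. 10746.269ms @ 12 + 1791.045ms (2)
14. 12537.313ms @ 14 + 895.522ms (1)
15. 13432.836ms @ 15 + 447.761ms (1/2)
16. 13880.597ms @ 31/2 + 447.761ms (1/2)

note 4 onset = 12/7b = 1535.181ms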